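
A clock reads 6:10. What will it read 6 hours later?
Starting time: 6:10
Adding 0 minutes to 10 minutes: 10 + 0 = 10 minutes
Adding 6 hours: 6 + 6 = 12
Final time: 12:10

Final answer: 12:10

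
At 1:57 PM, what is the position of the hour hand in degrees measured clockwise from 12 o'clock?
The hour hand moves 30 degrees per hour and 0.5 degrees per minute.
At 1:57: (1) x 30 + 57 x 0.5 = 30 + 28.5 = 58.5 degrees

Final answer: 58.5 degrees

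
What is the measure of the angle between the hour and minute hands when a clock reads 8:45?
Hour hand position: 8 x 30 + 45 x 0.5 = 262.5 degrees
Minute hand position: 45 x 6 = 270 degrees
Difference: |262.5 - 270| = 7.5 degrees
The angle between the hands is 7.5 degrees

Final answer: 7.5 degrees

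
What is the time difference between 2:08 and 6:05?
From 2:08 to 6:05:
(6 x 60 + 5) - (2 x 60 + 8) = 365 - 128 = 237 minutes
= 3 hours and 57 minutes

Final answer: 3 hours and 57 minutes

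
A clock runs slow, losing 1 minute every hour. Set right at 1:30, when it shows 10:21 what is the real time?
For every 60 true minutes, the faulty clock advances 59 minutes, so 1 faulty-clock minute corresponds to 60/59 true minutes.
From 1:30 to 10:21 on the faulty dial is 531 minutes.
True elapsed: 531 x 60/59 = 540 minutes = 9 hours.
True time: 1:30 + 9 hours = 10:30.

Final answer: 10:30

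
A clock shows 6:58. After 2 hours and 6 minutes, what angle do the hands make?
First find the time 2 hours and 6 minutes after 6:58.
Total minutes: 6 x 60 + 58 + 2 x 60 + 6 = 544.
544 mod 720 = 544 minutes = 9:04.
Now compute the angle at 9:04:
Hour hand: 9 x 30 + 4 x 0.5 = 272 degrees
Minute hand: 4 x 6 = 24 degrees
Difference: |272 - 24| = 248 degrees
Smaller angle: 360 - 248 = 112 degrees

Final answer: 112 degrees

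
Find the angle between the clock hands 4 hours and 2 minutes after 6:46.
First find the time 4 hours and 2 minutes after 6:46.
Total minutes: 6 x 60 + 46 + 4 x 60 + 2 = 648.
648 mod 720 = 648 minutes = 10:48.
Now compute the angle at 10:48:
Hour hand: 10 x 30 + 48 x 0.5 = 324 degrees
Minute hand: 48 x 6 = 288 degrees
Difference: |324 - 288| = 36 degrees
The angle is 36 degrees

Final answer: 36 degrees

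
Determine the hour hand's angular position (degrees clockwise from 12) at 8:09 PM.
The hour hand moves 30 degrees per hour and 0.5 degrees per minute.
At 8:09: (8) x 30 + 9 x 0.5 = 240 + 4.5 = 244.5 degrees

Final answer: 244.5 degrees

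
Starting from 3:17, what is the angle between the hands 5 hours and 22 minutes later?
First find the time 5 hours and 22 minutes after 3:17.
Total minutes: 3 x 60 + 17 + 5 x 60 + 22 = 519.
519 mod 720 = 519 minutes = 8:39.
Now compute the angle at 8:39:
Hour hand: 8 x 30 + 39 x 0.5 = 259.5 degrees
Minute hand: 39 x 6 = 234 degrees
Difference: |259.5 - 234| = 25.5 degrees
The angle is 25.5 degrees

Final answer: 25.5 degrees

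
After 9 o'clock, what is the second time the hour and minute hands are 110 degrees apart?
At t minutes past 9:00, the hour hand is at 30 x 9 + 0.5t degrees and the minute hand is at 6t degrees.
The smaller angle between them is 110 degrees when |30H - 5.5t| = 110 or |30H - 5.5t| = 250.
With H = 9, solve 30 x 9 - 5.5t = +/- target for each target:
  t = (30 x 9 - 110) / 5.5 = 29.09
  t = (30 x 9 + 110) / 5.5 = 69.09 (outside (0, 60))
  t = (30 x 9 - 250) / 5.5 = 3.64
  t = (30 x 9 + 250) / 5.5 = 94.55 (outside (0, 60))
Valid solutions in (0, 60): {3.64, 29.09} minutes.
The second occurrence is t = 29.09 minutes.
The hands form a 110-degree angle at 29.09 minutes past 9:00.

Final answer: 29.09 minutes past 9:00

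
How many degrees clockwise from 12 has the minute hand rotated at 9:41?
The minute hand moves 6 degrees per minute.
At 9:41: 41 x 6 = 246 degrees

Final answer: 246 degrees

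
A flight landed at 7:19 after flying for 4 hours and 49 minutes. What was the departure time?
Starting time: 7:19 = 439 total minutes past 12:00
Subtracting: 4 hours and 49 minutes = 289 minutes
439 - 289 = 150 minutes
= 2 hours and 30 minutes past 12:00 = 2:30

Final answer: 2:30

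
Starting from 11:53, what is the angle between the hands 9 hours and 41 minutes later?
First find the time 9 hours and 41 minutes after 11:53.
Total minutes: 11 x 60 + 53 + 9 x 60 + 41 = 1294.
1294 mod 720 = 574 minutes = 9:34.
Now compute the angle at 9:34:
Hour hand: 9 x 30 + 34 x 0.5 = 287 degrees
Minute hand: 34 x 6 = 204 degrees
Difference: |287 - 204| = 83 degrees
The angle is 83 degrees

Final answer: 83 degrees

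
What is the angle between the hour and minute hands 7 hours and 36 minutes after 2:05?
First find the time 7 hours and 36 minutes after 2:05.
Total minutes: 2 x 60 + 5 + 7 x 60 + 36 = 581.
581 mod 720 = 581 minutes = 9:41.
Now compute the angle at 9:41:
Hour hand: 9 x 30 + 41 x 0.5 = 290.5 degrees
Minute hand: 41 x 6 = 246 degrees
Difference: |290.5 - 246| = 44.5 degrees
The angle is 44.5 degrees

Final answer: 44.5 degrees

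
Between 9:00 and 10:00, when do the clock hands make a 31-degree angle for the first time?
At t minutes past 9:00, the hour hand is at 30 x 9 + 0.5t degrees and the minute hand is at 6t degrees.
The smaller angle between them is 31 degrees when |30H - 5.5t| = 31 or |30H - 5.5t| = 329.
With H = 9, solve 30 x 9 - 5.5t = +/- target for each target:
  t = (30 x 9 - 31) / 5.5 = 43.45
  t = (30 x 9 + 31) / 5.5 = 54.73
  t = (30 x 9 - 329) / 5.5 = -10.73 (outside (0, 60))
  t = (30 x 9 + 329) / 5.5 = 108.91 (outside (0, 60))
Valid solutions in (0, 60): {43.45, 54.73} minutes.
The first occurrence is t = 43.45 minutes.
The hands form a 31-degree angle at 43.45 minutes past 9:00.

Final answer: 43.45 minutes past 9:00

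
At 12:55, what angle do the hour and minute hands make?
Hour hand position: 0 x 30 + 55 x 0.5 = 27.5 degrees
Minute hand position: 55 x 6 = 330 degrees
Difference: |27.5 - 330| = 302.5 degrees
Since 302.5 > 180, the smaller angle is 360 - 302.5 = 57.5 degrees

Final answer: 57.5 degrees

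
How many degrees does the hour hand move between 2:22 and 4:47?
The hour hand moves 0.5 degrees per minute.
Time elapsed: 4:47 - 2:22 = 145 minutes
Angular displacement: 145 x 0.5 = 72.5 degrees

Final answer: 72.5 degrees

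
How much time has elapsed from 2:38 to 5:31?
From 2:38 to 5:31:
(5 x 60 + 31) - (2 x 60 + 38) = 331 - 158 = 173 minutes
= 2 hours and 53 minutes

Final answer: 2 hours and 53 minutes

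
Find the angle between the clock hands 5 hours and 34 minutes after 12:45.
First find the time 5 hours and 34 minutes after 12:45.
Total minutes: 12 x 60 + 45 + 5 x 60 + 34 = 1099.
1099 mod 720 = 379 minutes = 6:19.
Now compute the angle at 6:19:
Hour hand: 6 x 30 + 19 x 0.5 = 189.5 degrees
Minute hand: 19 x 6 = 114 degrees
Difference: |189.5 - 114| = 75.5 degrees
The angle is 75.5 degrees

Final answer: 75.5 degrees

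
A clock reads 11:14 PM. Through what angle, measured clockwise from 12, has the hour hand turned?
The hour hand moves 30 degrees per hour and 0.5 degrees per minute.
At 11:14: (11) x 30 + 14 x 0.5 = 330 + 7 = 337 degrees

Final answer: 337 degrees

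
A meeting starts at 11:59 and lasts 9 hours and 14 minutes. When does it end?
Starting time: 11:59
Adding 14 minutes to 59 minutes: 59 + 14 = 73 minutes = 1 hour and 13 minutes
Adding 9 hours: 11 + 9 + 1 (carry) = 21 - 12 = 9
Final time: 9:13

Final answer: 9:13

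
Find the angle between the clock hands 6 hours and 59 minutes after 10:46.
First find the time 6 hours and 59 minutes after 10:46.
Total minutes: 10 x 60 + 46 + 6 x 60 + 59 = 1065.
1065 mod 720 = 345 minutes = 5:45.
Now compute the angle at 5:45:
Hour hand: 5 x 30 + 45 x 0.5 = 172.5 degrees
Minute hand: 45 x 6 = 270 degrees
Difference: |172.5 - 270| = 97.5 degrees
The angle is 97.5 degrees

Final answer: 97.5 degrees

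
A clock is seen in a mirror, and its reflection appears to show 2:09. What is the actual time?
Reflection across the vertical (12-6) axis maps a hand at angle A degrees to (360 - A) degrees, which sends a reading of T minutes past 12:00 to (720 - T) minutes past 12:00.
Mirror reads 2:09 = 129 minutes past 12:00.
Actual time: (720 - 129) mod 720 = 591 minutes = 9:51.

Final answer: 9:51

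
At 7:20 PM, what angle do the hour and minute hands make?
Hour hand position: 7 x 30 + 20 x 0.5 = 220 degrees
Minute hand position: 20 x 6 = 120 degrees
Difference: |220 - 120| = 100 degrees
The angle between the hands is 100 degrees

Final answer: 100 degrees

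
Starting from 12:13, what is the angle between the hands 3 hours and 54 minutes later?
First find the time 3 hours and 54 minutes after 12:13.
Total minutes: 12 x 60 + 13 + 3 x 60 + 54 = 967.
967 mod 720 = 247 minutes = 4:07.
Now compute the angle at 4:07:
Hour hand: 4 x 30 + 7 x 0.5 = 123.5 degrees
Minute hand: 7 x 6 = 42 degrees
Difference: |123.5 - 42| = 81.5 degrees
The angle is 81.5 degrees

Final answer: 81.5 degrees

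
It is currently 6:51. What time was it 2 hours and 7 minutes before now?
Starting time: 6:51 = 411 total minutes past 12:00
Subtracting: 2 hours and 7 minutes = 127 minutes
411 - 127 = 284 minutes
= 4 hours and 44 minutes past 12:00 = 4:44

Final answer: 4:44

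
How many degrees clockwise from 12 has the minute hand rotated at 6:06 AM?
The minute hand moves 6 degrees per minute.
At 6:06: 6 x 6 = 36 degrees

Final answer: 36 degrees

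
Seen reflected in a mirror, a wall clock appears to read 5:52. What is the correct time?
Reflection across the vertical (12-6) axis maps a hand at angle A degrees to (360 - A) degrees, which sends a reading of T minutes past 12:00 to (720 - T) minutes past 12:00.
Mirror reads 5:52 = 352 minutes past 12:00.
Actual time: (720 - 352) mod 720 = 368 minutes = 6:08.

Final answer: 6:08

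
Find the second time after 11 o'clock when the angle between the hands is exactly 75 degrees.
At t minutes past 11:00, the hour hand is at 30 x 11 + 0.5t degrees and the minute hand is at 6t degrees.
The smaller angle between them is 75 degrees when |30H - 5.5t| = 75 or |30H - 5.5t| = 285.
With H = 11, solve 30 x 11 - 5.5t = +/- target for each target:
  t = (30 x 11 - 75) / 5.5 = 46.36
  t = (30 x 11 + 75) / 5.5 = 73.64 (outside (0, 60))
  t = (30 x 11 - 285) / 5.5 = 8.18
  t = (30 x 11 + 285) / 5.5 = 111.82 (outside (0, 60))
Valid solutions in (0, 60): {8.18, 46.36} minutes.
The second occurrence is t = 46.36 minutes.
The hands form a 75-degree angle at 46.36 minutes past 11:00.

Final answer: 46.36 minutes past 11:00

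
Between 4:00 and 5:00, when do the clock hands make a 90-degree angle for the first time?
At t minutes past 4:00, the hour hand is at 30 x 4 + 0.5t degrees and the minute hand is at 6t degrees.
The smaller angle between them is 90 degrees when |30H - 5.5t| = 90 or |30H - 5.5t| = 270.
With H = 4, solve 30 x 4 - 5.5t = +/- target for each target:
  t = (30 x 4 - 90) / 5.5 = 5.45
  t = (30 x 4 + 90) / 5.5 = 38.18
  t = (30 x 4 - 270) / 5.5 = -27.27 (outside (0, 60))
  t = (30 x 4 + 270) / 5.5 = 70.91 (outside (0, 60))
Valid solutions in (0, 60): {5.45, 38.18} minutes.
The first occurrence is t = 5.45 minutes.
The hands form a 90-degree angle at 5.45 minutes past 4:00.

Final answer: 5.45 minutes past 4:00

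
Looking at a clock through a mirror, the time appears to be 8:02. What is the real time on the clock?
Reflection across the vertical (12-6) axis maps a hand at angle A degrees to (360 - A) degrees, which sends a reading of T minutes past 12:00 to (720 - T) minutes past 12:00.
Mirror reads 8:02 = 482 minutes past 12:00.
Actual time: (720 - 482) mod 720 = 238 minutes = 3:58.

Final answer: 3:58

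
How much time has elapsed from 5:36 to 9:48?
From 5:36 to 9:48:
(9 x 60 + 48) - (5 x 60 + 36) = 588 - 336 = 252 minutes
= 4 hours and 12 minutes

Final answer: 4 hours and 12 minutes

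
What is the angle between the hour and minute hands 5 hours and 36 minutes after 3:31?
First find the time 5 hours and 36 minutes after 3:31.
Total minutes: 3 x 60 + 31 + 5 x 60 + 36 = 547.
547 mod 720 = 547 minutes = 9:07.
Now compute the angle at 9:07:
Hour hand: 9 x 30 + 7 x 0.5 = 273.5 degrees
Minute hand: 7 x 6 = 42 degrees
Difference: |273.5 - 42| = 231.5 degrees
Smaller angle: 360 - 231.5 = 128.5 degrees

Final answer: 128.5 degrees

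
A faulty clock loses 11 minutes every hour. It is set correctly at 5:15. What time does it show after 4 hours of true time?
For every 60 true minutes, the faulty clock advances 60 - 11 = 49 minutes.
True elapsed: 4 hours = 240 minutes.
Faulty clock advances: 240 x 49/60 = 196 minutes (drift: 44 minutes behind).
Shown time: 5:15 + 196 minutes = 8:31.

Final answer: 8:31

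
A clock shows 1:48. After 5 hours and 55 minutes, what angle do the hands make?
First find the time 5 hours and 55 minutes after 1:48.
Total minutes: 1 x 60 + 48 + 5 x 60 + 55 = 463.
463 mod 720 = 463 minutes = 7:43.
Now compute the angle at 7:43:
Hour hand: 7 x 30 + 43 x 0.5 = 231.5 degrees
Minute hand: 43 x 6 = 258 degrees
Difference: |231.5 - 258| = 26.5 degrees
The angle is 26.5 degrees

Final answer: 26.5 degrees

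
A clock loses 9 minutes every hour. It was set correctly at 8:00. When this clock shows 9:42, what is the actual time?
For every 60 true minutes, the faulty clock advances 51 minutes, so 1 faulty-clock minute corresponds to 60/51 true minutes.
From 8:00 to 9:42 on the faulty dial is 102 minutes.
True elapsed: 102 x 60/51 = 120 minutes = 2 hours.
True time: 8:00 + 2 hours = 10:00.

Final answer: 10:00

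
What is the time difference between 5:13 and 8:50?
From 5:13 to 8:50:
(8 x 60 + 50) - (5 x 60 + 13) = 530 - 313 = 217 minutes
= 3 hours and 37 minutes

Final answer: 3 hours and 37 minutes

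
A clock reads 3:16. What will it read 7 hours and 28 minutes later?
Starting time: 3:16
Adding 28 minutes to 16 minutes: 16 + 28 = 44 minutes
Adding 7 hours: 3 + 7 = 10
Final time: 10:44

Final answer: 10:44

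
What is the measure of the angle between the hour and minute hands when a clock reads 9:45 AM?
Hour hand position: 9 x 30 + 45 x 0.5 = 292.5 degrees
Minute hand position: 45 x 6 = 270 degrees
Difference: |292.5 - 270| = 22.5 degrees
The angle between the hands is 22.5 degrees

Final answer: 22.5 degrees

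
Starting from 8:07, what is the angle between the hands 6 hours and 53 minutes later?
First find the time 6 hours and 53 minutes after 8:07.
Total minutes: 8 x 60 + 7 + 6 x 60 + 53 = 900.
900 mod 720 = 180 minutes = 3:00.
Now compute the angle at 3:00:
Hour hand: 3 x 30 + 0 x 0.5 = 90 degrees
Minute hand: 0 x 6 = 0 degrees
Difference: |90 - 0| = 90 degrees
The angle is 90 degrees

Final answer: 90 degrees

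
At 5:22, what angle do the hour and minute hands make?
Hour hand position: 5 x 30 + 22 x 0.5 = 161 degrees
Minute hand position: 22 x 6 = 132 degrees
Difference: |161 - 132| = 29 degrees
The angle between the hands is 29 degrees

Final answer: 29 degrees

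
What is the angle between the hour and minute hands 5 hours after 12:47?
First find the time 5 hours after 12:47.
Total minutes: 12 x 60 + 47 + 5 x 60 + 0 = 1067.
1067 mod 720 = 347 minutes = 5:47.
Now compute the angle at 5:47:
Hour hand: 5 x 30 + 47 x 0.5 = 173.5 degrees
Minute hand: 47 x 6 = 282 degrees
Difference: |173.5 - 282| = 108.5 degrees
The angle is 108.5 degrees

Final answer: 108.5 degrees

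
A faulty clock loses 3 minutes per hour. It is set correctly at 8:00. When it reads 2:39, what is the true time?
For every 60 true minutes, the faulty clock advances 57 minutes, so 1 faulty-clock minute corresponds to 60/57 true minutes.
From 8:00 to 2:39 on the faulty dial is 399 minutes.
True elapsed: 399 x 60/57 = 420 minutes = 7 hours.
True time: 8:00 + 7 hours = 3:00.

Final answer: 3:00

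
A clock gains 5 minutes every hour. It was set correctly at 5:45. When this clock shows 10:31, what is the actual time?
For every 60 true minutes, the faulty clock advances 65 minutes, so 1 faulty-clock minute corresponds to 60/65 true minutes.
From 5:45 to 10:31 on the faulty dial is 286 minutes.
True elapsed: 286 x 60/65 = 264 minutes = 4 hours and 24 minutes.
True time: 5:45 + 4 hours and 24 minutes = 10:09.

Final answer: 10:09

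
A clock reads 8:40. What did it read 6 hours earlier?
Starting time: 8:40 = 520 total minutes past 12:00
Subtracting: 6 hours = 360 minutes
520 - 360 = 160 minutes
= 2 hours and 40 minutes past 12:00 = 2:40

Final answer: 2:40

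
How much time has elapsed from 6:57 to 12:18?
From 6:57 to 12:18:
(12 x 60 + 18) - (6 x 60 + 57) = 738 - 417 = 321 minutes
= 5 hours and 21 minutes

Final answer: 5 hours and 21 minutes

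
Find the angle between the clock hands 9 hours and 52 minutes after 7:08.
First find the time 9 hours and 52 minutes after 7:08.
Total minutes: 7 x 60 + 8 + 9 x 60 + 52 = 1020.
1020 mod 720 = 300 minutes = 5:00.
Now compute the angle at 5:00:
Hour hand: 5 x 30 + 0 x 0.5 = 150 degrees
Minute hand: 0 x 6 = 0 degrees
Difference: |150 - 0| = 150 degrees
The angle is 150 degrees

Final answer: 150 degrees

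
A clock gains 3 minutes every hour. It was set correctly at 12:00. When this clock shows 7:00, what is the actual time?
For every 60 true minutes, the faulty clock advances 63 minutes, so 1 faulty-clock minute corresponds to 60/63 true minutes.
From 12:00 to 7:00 on the faulty dial is 420 minutes.
True elapsed: 420 x 60/63 = 400 minutes = 6 hours and 40 minutes.
True time: 12:00 + 6 hours and 40 minutes = 6:40.

Final answer: 6:40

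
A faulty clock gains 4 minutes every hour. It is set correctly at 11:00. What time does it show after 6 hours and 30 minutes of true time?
For every 60 true minutes, the faulty clock advances 60 + 4 = 64 minutes.
True elapsed: 6 hours and 30 minutes = 390 minutes.
Faulty clock advances: 390 x 64/60 = 416 minutes (drift: 26 minutes ahead).
Shown time: 11:00 + 416 minutes = 5:56.

Final answer: 5:56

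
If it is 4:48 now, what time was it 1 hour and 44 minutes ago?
Starting time: 4:48 = 288 total minutes past 12:00
Subtracting: 1 hour and 44 minutes = 104 minutes
288 - 104 = 184 minutes
= 3 hours and 4 minutes past 12:00 = 3:04

Final answer: 3:04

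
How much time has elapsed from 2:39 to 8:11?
From 2:39 to 8:11:
(8 x 60 + 11) - (2 x 60 + 39) = 491 - 159 = 332 minutes
= 5 hours and 32 minutes

Final answer: 5 hours and 32 minutes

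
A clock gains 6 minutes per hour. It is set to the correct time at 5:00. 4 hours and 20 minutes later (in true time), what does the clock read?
For every 60 true minutes, the faulty clock advances 60 + 6 = 66 minutes.
True elapsed: 4 hours and 20 minutes = 260 minutes.
Faulty clock advances: 260 x 66/60 = 286 minutes (drift: 26 minutes ahead).
Shown time: 5:00 + 286 minutes = 9:46.

Final answer: 9:46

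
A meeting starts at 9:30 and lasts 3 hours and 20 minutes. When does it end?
Starting time: 9:30
Adding 20 minutes to 30 minutes: 30 + 20 = 50 minutes
Adding 3 hours: 9 + 3 = 12
Final time: 12:50

Final answer: 12:50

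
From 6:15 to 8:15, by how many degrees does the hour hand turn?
The hour hand moves 0.5 degrees per minute.
Time elapsed: 8:15 - 6:15 = 120 minutes
Angular displacement: 120 x 0.5 = 60 degrees

Final answer: 60 degrees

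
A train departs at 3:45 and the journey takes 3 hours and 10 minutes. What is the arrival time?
Starting time: 3:45
Adding 10 minutes to 45 minutes: 45 + 10 = 55 minutes
Adding 3 hours: 3 + 3 = 6
Final time: 6:55

Final answer: 6:55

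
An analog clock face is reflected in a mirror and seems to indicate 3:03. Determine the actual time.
Reflection across the vertical (12-6) axis maps a hand at angle A degrees to (360 - A) degrees, which sends a reading of T minutes past 12:00 to (720 - T) minutes past 12:00.
Mirror reads 3:03 = 183 minutes past 12:00.
Actual time: (720 - 183) mod 720 = 537 minutes = 8:57.

Final answer: 8:57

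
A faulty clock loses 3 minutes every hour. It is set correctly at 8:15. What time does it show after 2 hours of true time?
For every 60 true minutes, the faulty clock advances 60 - 3 = 57 minutes.
True elapsed: 2 hours = 120 minutes.
Faulty clock advances: 120 x 57/60 = 114 minutes (drift: 6 minutes behind).
Shown time: 8:15 + 114 minutes = 10:09.

Final answer: 10:09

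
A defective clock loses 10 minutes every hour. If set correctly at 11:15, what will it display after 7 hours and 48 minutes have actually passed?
For every 60 true minutes, the faulty clock advances 60 - 10 = 50 minutes.
True elapsed: 7 hours and 48 minutes = 468 minutes.
Faulty clock advances: 468 x 50/60 = 390 minutes (drift: 78 minutes behind).
Shown time: 11:15 + 390 minutes = 5:45.

Final answer: 5:45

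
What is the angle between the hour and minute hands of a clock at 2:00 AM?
Hour hand position: 2 x 30 + 0 x 0.5 = 60 degrees
Minute hand position: 0 x 6 = 0 degrees
Difference: |60 - 0| = 60 degrees
The angle between the hands is 60 degrees

Final answer: 60 degrees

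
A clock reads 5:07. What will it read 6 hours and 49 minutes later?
Starting time: 5:07
Adding 49 minutes to 7 minutes: 7 + 49 = 56 minutes
Adding 6 hours: 5 + 6 = 11
Final time: 11:56

Final answer: 11:56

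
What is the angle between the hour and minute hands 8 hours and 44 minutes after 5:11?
First find the time 8 hours and 44 minutes after 5:11.
Total minutes: 5 x 60 + 11 + 8 x 60 + 44 = 835.
835 mod 720 = 115 minutes = 1:55.
Now compute the angle at 1:55:
Hour hand: 1 x 30 + 55 x 0.5 = 57.5 degrees
Minute hand: 55 x 6 = 330 degrees
Difference: |57.5 - 330| = 272.5 degrees
Smaller angle: 360 - 272.5 = 87.5 degrees

Final answer: 87.5 degrees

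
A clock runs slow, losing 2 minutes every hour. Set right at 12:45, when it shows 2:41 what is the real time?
For every 60 true minutes, the faulty clock advances 58 minutes, so 1 faulty-clock minute corresponds to 60/58 true minutes.
From 12:45 to 2:41 on the faulty dial is 116 minutes.
True elapsed: 116 x 60/58 = 120 minutes = 2 hours.
True time: 12:45 + 2 hours = 2:45.

Final answer: 2:45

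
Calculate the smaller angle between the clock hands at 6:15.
Hour hand position: 6 x 30 + 15 x 0.5 = 187.5 degrees
Minute hand position: 15 x 6 = 90 degrees
Difference: |187.5 - 90| = 97.5 degrees
The angle between the hands is 97.5 degrees

Final answer: 97.5 degrees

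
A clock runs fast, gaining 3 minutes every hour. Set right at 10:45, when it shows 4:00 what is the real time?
For every 60 true minutes, the faulty clock advances 63 minutes, so 1 faulty-clock minute corresponds to 60/63 true minutes.
From 10:45 to 4:00 on the faulty dial is 315 minutes.
True elapsed: 315 x 60/63 = 300 minutes = 5 hours.
True time: 10:45 + 5 hours = 3:45.

Final answer: 3:45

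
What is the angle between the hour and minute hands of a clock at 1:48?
Hour hand position: 1 x 30 + 48 x 0.5 = 54 degrees
Minute hand position: 48 x 6 = 288 degrees
Difference: |54 - 288| = 234 degrees
Since 234 > 180, the smaller angle is 360 - 234 = 126 degrees

Final answer: 126 degrees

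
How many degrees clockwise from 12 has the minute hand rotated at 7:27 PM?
The minute hand moves 6 degrees per minute.
At 7:27: 27 x 6 = 162 degrees

Final answer: 162 degrees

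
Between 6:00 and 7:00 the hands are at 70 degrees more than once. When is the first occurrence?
At t minutes past 6:00, the hour hand is at 30 x 6 + 0.5t degrees and the minute hand is at 6t degrees.
The smaller angle between them is 70 degrees when |30H - 5.5t| = 70 or |30H - 5.5t| = 290.
With H = 6, solve 30 x 6 - 5.5t = +/- target for each target:
  t = (30 x 6 - 70) / 5.5 = 20
  t = (30 x 6 + 70) / 5.5 = 45.45
  t = (30 x 6 - 290) / 5.5 = -20 (outside (0, 60))
  t = (30 x 6 + 290) / 5.5 = 85.45 (outside (0, 60))
Valid solutions in (0, 60): {20, 45.45} minutes.
The first occurrence is t = 20 minutes.
The hands form a 70-degree angle at 20 minutes past 6:00.

Final answer: 20 minutes past 6:00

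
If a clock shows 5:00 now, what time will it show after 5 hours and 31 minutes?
Starting time: 5:00
Adding 31 minutes to 0 minutes: 0 + 31 = 31 minutes
Adding 5 hours: 5 + 5 = 10
Final time: 10:31

Final answer: 10:31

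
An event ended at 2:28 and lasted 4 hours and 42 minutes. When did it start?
Starting time: 2:28 = 148 total minutes past 12:00
Subtracting: 4 hours and 42 minutes = 282 minutes
148 - 282 = -134 (negative, add 12 hours = 720) = 586 minutes
= 9 hours and 46 minutes past 12:00 = 9:46

Final answer: 9:46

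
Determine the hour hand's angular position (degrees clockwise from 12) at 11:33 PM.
The hour hand moves 30 degrees per hour and 0.5 degrees per minute.
At 11:33: (11) x 30 + 33 x 0.5 = 330 + 16.5 = 346.5 degrees

Final answer: 346.5 degrees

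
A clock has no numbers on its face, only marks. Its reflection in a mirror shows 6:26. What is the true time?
Reflection across the vertical (12-6) axis maps a hand at angle A degrees to (360 - A) degrees, which sends a reading of T minutes past 12:00 to (720 - T) minutes past 12:00.
Mirror reads 6:26 = 386 minutes past 12:00.
Actual time: (720 - 386) mod 720 = 334 minutes = 5:34.

Final answer: 5:34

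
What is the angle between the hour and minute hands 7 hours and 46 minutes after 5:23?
First find the time 7 hours and 46 minutes after 5:23.
Total minutes: 5 x 60 + 23 + 7 x 60 + 46 = 789.
789 mod 720 = 69 minutes = 1:09.
Now compute the angle at 1:09:
Hour hand: 1 x 30 + 9 x 0.5 = 34.5 degrees
Minute hand: 9 x 6 = 54 degrees
Difference: |34.5 - 54| = 19.5 degrees
The angle is 19.5 degrees

Final answer: 19.5 degrees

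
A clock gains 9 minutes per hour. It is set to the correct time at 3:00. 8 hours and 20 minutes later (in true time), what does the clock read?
For every 60 true minutes, the faulty clock advances 60 + 9 = 69 minutes.
True elapsed: 8 hours and 20 minutes = 500 minutes.
Faulty clock advances: 500 x 69/60 = 575 minutes (drift: 75 minutes ahead).
Shown time: 3:00 + 575 minutes = 12:35.

Final answer: 12:35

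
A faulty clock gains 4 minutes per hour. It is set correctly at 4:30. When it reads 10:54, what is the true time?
For every 60 true minutes, the faulty clock advances 64 minutes, so 1 faulty-clock minute corresponds to 60/64 true minutes.
From 4:30 to 10:54 on the faulty dial is 384 minutes.
True elapsed: 384 x 60/64 = 360 minutes = 6 hours.
True time: 4:30 + 6 hours = 10:30.

Final answer: 10:30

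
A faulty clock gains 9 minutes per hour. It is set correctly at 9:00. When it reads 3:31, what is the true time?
For every 60 true minutes, the faulty clock advances 69 minutes, so 1 faulty-clock minute corresponds to 60/69 true minutes.
From 9:00 to 3:31 on the faulty dial is 391 minutes.
True elapsed: 391 x 60/69 = 340 minutes = 5 hours and 40 minutes.
True time: 9:00 + 5 hours and 40 minutes = 2:40.

Final answer: 2:40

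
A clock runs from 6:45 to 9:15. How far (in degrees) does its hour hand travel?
The hour hand moves 0.5 degrees per minute.
Time elapsed: 9:15 - 6:45 = 150 minutes
Angular displacement: 150 x 0.5 = 75 degrees

Final answer: 75 degrees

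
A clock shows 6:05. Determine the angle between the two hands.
Hour hand position: 6 x 30 + 5 x 0.5 = 182.5 degrees
Minute hand position: 5 x 6 = 30 degrees
Difference: |182.5 - 30| = 152.5 degrees
The angle between the hands is 152.5 degrees

Final answer: 152.5 degrees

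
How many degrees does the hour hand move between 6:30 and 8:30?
The hour hand moves 0.5 degrees per minute.
Time elapsed: 8:30 - 6:30 = 120 minutes
Angular displacement: 120 x 0.5 = 60 degrees

Final answer: 60 degrees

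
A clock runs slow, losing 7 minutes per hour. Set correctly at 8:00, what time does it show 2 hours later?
For every 60 true minutes, the faulty clock advances 60 - 7 = 53 minutes.
True elapsed: 2 hours = 120 minutes.
Faulty clock advances: 120 x 53/60 = 106 minutes (drift: 14 minutes behind).
Shown time: 8:00 + 106 minutes = 9:46.

Final answer: 9:46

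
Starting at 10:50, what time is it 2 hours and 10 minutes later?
Starting time: 10:50
Adding 10 minutes to 50 minutes: 50 + 10 = 60 minutes = 1 hour
Adding 2 hours: 10 + 2 + 1 (carry) = 13 - 12 = 1
Final time: 1:00

Final answer: 1:00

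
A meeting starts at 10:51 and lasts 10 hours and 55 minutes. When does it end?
Starting time: 10:51
Adding 55 minutes to 51 minutes: 51 + 55 = 106 minutes = 1 hour and 46 minutes
Adding 10 hours: 10 + 10 + 1 (carry) = 21 - 12 = 9
Final time: 9:46

Final answer: 9:46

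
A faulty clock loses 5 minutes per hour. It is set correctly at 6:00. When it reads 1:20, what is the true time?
For every 60 true minutes, the faulty clock advances 55 minutes, so 1 faulty-clock minute corresponds to 60/55 true minutes.
From 6:00 to 1:20 on the faulty dial is 440 minutes.
True elapsed: 440 x 60/55 = 480 minutes = 8 hours.
True time: 6:00 + 8 hours = 2:00.

Final answer: 2:00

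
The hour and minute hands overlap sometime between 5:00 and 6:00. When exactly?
The minute hand gains 5.5 degrees per minute on the hour hand.
At 5:00, the hour hand is at 150 degrees and the minute hand is at 0 degrees.
The gap is 150 degrees. Time to close: 150/5.5 = 60 x 5/11 = 27.27 minutes.
The hands overlap at 27.27 minutes past 5:00.

Final answer: 27.27 minutes past 5:00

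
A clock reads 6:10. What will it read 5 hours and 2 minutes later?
Starting time: 6:10
Adding 2 minutes to 10 minutes: 10 + 2 = 12 minutes
Adding 5 hours: 6 + 5 = 11
Final time: 11:12

Final answer: 11:12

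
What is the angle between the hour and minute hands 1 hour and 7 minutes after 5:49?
First find the time 1 hour and 7 minutes after 5:49.
Total minutes: 5 x 60 + 49 + 1 x 60 + 7 = 416.
416 mod 720 = 416 minutes = 6:56.
Now compute the angle at 6:56:
Hour hand: 6 x 30 + 56 x 0.5 = 208 degrees
Minute hand: 56 x 6 = 336 degrees
Difference: |208 - 336| = 128 degrees
The angle is 128 degrees

Final answer: 128 degrees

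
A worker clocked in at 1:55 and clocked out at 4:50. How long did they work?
From 1:55 to 4:50:
(4 x 60 + 50) - (1 x 60 + 55) = 290 - 115 = 175 minutes
= 2 hours and 55 minutes

Final answer: 2 hours and 55 minutes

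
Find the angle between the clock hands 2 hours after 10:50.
First find the time 2 hours after 10:50.
Total minutes: 10 x 60 + 50 + 2 x 60 + 0 = 770.
770 mod 720 = 50 minutes = 12:50.
Now compute the angle at 12:50:
Hour hand: 0 x 30 + 50 x 0.5 = 25 degrees
Minute hand: 50 x 6 = 300 degrees
Difference: |25 - 300| = 275 degrees
Smaller angle: 360 - 275 = 85 degrees

Final answer: 85 degrees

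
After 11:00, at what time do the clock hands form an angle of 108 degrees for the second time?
At t minutes past 11:00, the hour hand is at 30 x 11 + 0.5t degrees and the minute hand is at 6t degrees.
The smaller angle between them is 108 degrees when |30H - 5.5t| = 108 or |30H - 5.5t| = 252.
With H = 11, solve 30 x 11 - 5.5t = +/- target for each target:
  t = (30 x 11 - 108) / 5.5 = 40.36
  t = (30 x 11 + 108) / 5.5 = 79.64 (outside (0, 60))
  t = (30 x 11 - 252) / 5.5 = 14.18
  t = (30 x 11 + 252) / 5.5 = 105.82 (outside (0, 60))
Valid solutions in (0, 60): {14.18, 40.36} minutes.
The second occurrence is t = 40.36 minutes.
The hands form a 108-degree angle at 40.36 minutes past 11:00.

Final answer: 40.36 minutes past 11:00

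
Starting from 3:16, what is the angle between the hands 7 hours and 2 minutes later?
First find the time 7 hours and 2 minutes after 3:16.
Total minutes: 3 x 60 + 16 + 7 x 60 + 2 = 618.
618 mod 720 = 618 minutes = 10:18.
Now compute the angle at 10:18:
Hour hand: 10 x 30 + 18 x 0.5 = 309 degrees
Minute hand: 18 x 6 = 108 degrees
Difference: |309 - 108| = 201 degrees
Smaller angle: 360 - 201 = 159 degrees

Final answer: 159 degrees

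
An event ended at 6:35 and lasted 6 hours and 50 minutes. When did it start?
Starting time: 6:35 = 395 total minutes past 12:00
Subtracting: 6 hours and 50 minutes = 410 minutes
395 - 410 = -15 (negative, add 12 hours = 720) = 705 minutes
= 11 hours and 45 minutes past 12:00 = 11:45

Final answer: 11:45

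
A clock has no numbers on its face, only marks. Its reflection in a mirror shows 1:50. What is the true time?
Reflection across the vertical (12-6) axis maps a hand at angle A degrees to (360 - A) degrees, which sends a reading of T minutes past 12:00 to (720 - T) minutes past 12:00.
Mirror reads 1:50 = 110 minutes past 12:00.
Actual time: (720 - 110) mod 720 = 610 minutes = 10:10.

Final answer: 10:10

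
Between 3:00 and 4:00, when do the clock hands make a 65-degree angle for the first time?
At t minutes past 3:00, the hour hand is at 30 x 3 + 0.5t degrees and the minute hand is at 6t degrees.
The smaller angle between them is 65 degrees when |30H - 5.5t| = 65 or |30H - 5.5t| = 295.
With H = 3, solve 30 x 3 - 5.5t = +/- target for each target:
  t = (30 x 3 - 65) / 5.5 = 4.55
  t = (30 x 3 + 65) / 5.5 = 28.18
  t = (30 x 3 - 295) / 5.5 = -37.27 (outside (0, 60))
  t = (30 x 3 + 295) / 5.5 = 70 (outside (0, 60))
Valid solutions in (0, 60): {4.55, 28.18} minutes.
The first occurrence is t = 4.55 minutes.
The hands form a 65-degree angle at 4.55 minutes past 3:00.

Final answer: 4.55 minutes past 3:00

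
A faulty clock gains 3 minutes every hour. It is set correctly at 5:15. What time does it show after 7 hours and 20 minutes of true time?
For every 60 true minutes, the faulty clock advances 60 + 3 = 63 minutes.
True elapsed: 7 hours and 20 minutes = 440 minutes.
Faulty clock advances: 440 x 63/60 = 462 minutes (drift: 22 minutes ahead).
Shown time: 5:15 + 462 minutes = 12:57.

Final answer: 12:57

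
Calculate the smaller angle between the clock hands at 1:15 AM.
Hour hand position: 1 x 30 + 15 x 0.5 = 37.5 degrees
Minute hand position: 15 x 6 = 90 degrees
Difference: |37.5 - 90| = 52.5 degrees
The angle between the hands is 52.5 degrees

Final answer: 52.5 degrees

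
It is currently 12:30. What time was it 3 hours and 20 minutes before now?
Starting time: 12:30 = 30 total minutes past 12:00
Subtracting: 3 hours and 20 minutes = 200 minutes
30 - 200 = -170 (negative, add 12 hours = 720) = 550 minutes
= 9 hours and 10 minutes past 12:00 = 9:10

Final answer: 9:10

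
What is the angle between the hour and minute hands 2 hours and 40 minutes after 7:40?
First find the time 2 hours and 40 minutes after 7:40.
Total minutes: 7 x 60 + 40 + 2 x 60 + 40 = 620.
620 mod 720 = 620 minutes = 10:20.
Now compute the angle at 10:20:
Hour hand: 10 x 30 + 20 x 0.5 = 310 degrees
Minute hand: 20 x 6 = 120 degrees
Difference: |310 - 120| = 190 degrees
Smaller angle: 360 - 190 = 170 degrees

Final answer: 170 degrees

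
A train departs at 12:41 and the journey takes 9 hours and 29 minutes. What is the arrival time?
Starting time: 12:41
Adding 29 minutes to 41 minutes: 41 + 29 = 70 minutes = 1 hour and 10 minutes
Adding 9 hours: 12 + 9 + 1 (carry) = 22 - 12 = 10
Final time: 10:10

Final answer: 10:10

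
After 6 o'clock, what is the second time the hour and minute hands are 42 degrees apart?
At t minutes past 6:00, the hour hand is at 30 x 6 + 0.5t degrees and the minute hand is at 6t degrees.
The smaller angle between them is 42 degrees when |30H - 5.5t| = 42 or |30H - 5.5t| = 318.
With H = 6, solve 30 x 6 - 5.5t = +/- target for each target:
  t = (30 x 6 - 42) / 5.5 = 25.09
  t = (30 x 6 + 42) / 5.5 = 40.36
  t = (30 x 6 - 318) / 5.5 = -25.09 (outside (0, 60))
  t = (30 x 6 + 318) / 5.5 = 90.55 (outside (0, 60))
Valid solutions in (0, 60): {25.09, 40.36} minutes.
The second occurrence is t = 40.36 minutes.
The hands form a 42-degree angle at 40.36 minutes past 6:00.

Final answer: 40.36 minutes past 6:00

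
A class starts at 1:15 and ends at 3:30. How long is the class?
From 1:15 to 3:30:
(3 x 60 + 30) - (1 x 60 + 15) = 210 - 75 = 135 minutes
= 2 hours and 15 minutes

Final answer: 2 hours and 15 minutes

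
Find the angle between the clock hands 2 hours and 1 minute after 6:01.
First find the time 2 hours and 1 minute after 6:01.
Total minutes: 6 x 60 + 1 + 2 x 60 + 1 = 482.
482 mod 720 = 482 minutes = 8:02.
Now compute the angle at 8:02:
Hour hand: 8 x 30 + 2 x 0.5 = 241 degrees
Minute hand: 2 x 6 = 12 degrees
Difference: |241 - 12| = 229 degrees
Smaller angle: 360 - 229 = 131 degrees

Final answer: 131 degrees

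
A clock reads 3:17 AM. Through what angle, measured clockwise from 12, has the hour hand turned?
The hour hand moves 30 degrees per hour and 0.5 degrees per minute.
At 3:17: (3) x 30 + 17 x 0.5 = 90 + 8.5 = 98.5 degrees

Final answer: 98.5 degrees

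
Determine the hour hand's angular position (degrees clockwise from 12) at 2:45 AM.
The hour hand moves 30 degrees per hour and 0.5 degrees per minute.
At 2:45: (2) x 30 + 45 x 0.5 = 60 + 22.5 = 82.5 degrees

Final answer: 82.5 degrees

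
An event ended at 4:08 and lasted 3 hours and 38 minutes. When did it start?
Starting time: 4:08 = 248 total minutes past 12:00
Subtracting: 3 hours and 38 minutes = 218 minutes
248 - 218 = 30 minutes
= 30 minutes past 12:00 = 12:30

Final answer: 12:30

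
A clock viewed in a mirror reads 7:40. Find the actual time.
Reflection across the vertical (12-6) axis maps a hand at angle A degrees to (360 - A) degrees, which sends a reading of T minutes past 12:00 to (720 - T) minutes past 12:00.
Mirror reads 7:40 = 460 minutes past 12:00.
Actual time: (720 - 460) mod 720 = 260 minutes = 4:20.

Final answer: 4:20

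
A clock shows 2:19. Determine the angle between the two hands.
Hour hand position: 2 x 30 + 19 x 0.5 = 69.5 degrees
Minute hand position: 19 x 6 = 114 degrees
Difference: |69.5 - 114| = 44.5 degrees
The angle between the hands is 44.5 degrees

Final answer: 44.5 degrees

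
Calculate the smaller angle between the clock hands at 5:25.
Hour hand position: 5 x 30 + 25 x 0.5 = 162.5 degrees
Minute hand position: 25 x 6 = 150 degrees
Difference: |162.5 - 150| = 12.5 degrees
The angle between the hands is 12.5 degrees

Final answer: 12.5 degrees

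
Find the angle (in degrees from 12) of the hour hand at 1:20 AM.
The hour hand moves 30 degrees per hour and 0.5 degrees per minute.
At 1:20: (1) x 30 + 20 x 0.5 = 30 + 10 = 40 degrees

Final answer: 40 degrees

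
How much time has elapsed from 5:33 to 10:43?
From 5:33 to 10:43:
(10 x 60 + 43) - (5 x 60 + 33) = 643 - 333 = 310 minutes
= 5 hours and 10 minutes

Final answer: 5 hours and 10 minutes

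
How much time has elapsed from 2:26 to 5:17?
From 2:26 to 5:17:
(5 x 60 + 17) - (2 x 60 + 26) = 317 - 146 = 171 minutes
= 2 hours and 51 minutes

Final answer: 2 hours and 51 minutes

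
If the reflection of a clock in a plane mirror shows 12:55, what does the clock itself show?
Reflection across the vertical (12-6) axis maps a hand at angle A degrees to (360 - A) degrees, which sends a reading of T minutes past 12:00 to (720 - T) minutes past 12:00.
Mirror reads 12:55 = 55 minutes past 12:00.
Actual time: (720 - 55) mod 720 = 665 minutes = 11:05.

Final answer: 11:05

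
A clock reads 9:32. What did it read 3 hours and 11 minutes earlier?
Starting time: 9:32 = 572 total minutes past 12:00
Subtracting: 3 hours and 11 minutes = 191 minutes
572 - 191 = 381 minutes
= 6 hours and 21 minutes past 12:00 = 6:21

Final answer: 6:21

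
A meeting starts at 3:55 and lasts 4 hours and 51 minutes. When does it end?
Starting time: 3:55
Adding 51 minutes to 55 minutes: 55 + 51 = 106 minutes = 1 hour and 46 minutes
Adding 4 hours: 3 + 4 + 1 (carry) = 8
Final time: 8:46

Final answer: 8:46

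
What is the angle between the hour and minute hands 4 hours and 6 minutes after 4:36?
First find the time 4 hours and 6 minutes after 4:36.
Total minutes: 4 x 60 + 36 + 4 x 60 + 6 = 522.
522 mod 720 = 522 minutes = 8:42.
Now compute the angle at 8:42:
Hour hand: 8 x 30 + 42 x 0.5 = 261 degrees
Minute hand: 42 x 6 = 252 degrees
Difference: |261 - 252| = 9 degrees
The angle is 9 degrees

Final answer: 9 degrees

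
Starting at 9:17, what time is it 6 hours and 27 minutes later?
Starting time: 9:17
Adding 27 minutes to 17 minutes: 17 + 27 = 44 minutes
Adding 6 hours: 9 + 6 = 15 - 12 = 3
Final time: 3:44

Final answer: 3:44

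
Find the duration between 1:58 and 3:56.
From 1:58 to 3:56:
(3 x 60 + 56) - (1 x 60 + 58) = 236 - 118 = 118 minutes
= 1 hour and 58 minutes

Final answer: 1 hour and 58 minutes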